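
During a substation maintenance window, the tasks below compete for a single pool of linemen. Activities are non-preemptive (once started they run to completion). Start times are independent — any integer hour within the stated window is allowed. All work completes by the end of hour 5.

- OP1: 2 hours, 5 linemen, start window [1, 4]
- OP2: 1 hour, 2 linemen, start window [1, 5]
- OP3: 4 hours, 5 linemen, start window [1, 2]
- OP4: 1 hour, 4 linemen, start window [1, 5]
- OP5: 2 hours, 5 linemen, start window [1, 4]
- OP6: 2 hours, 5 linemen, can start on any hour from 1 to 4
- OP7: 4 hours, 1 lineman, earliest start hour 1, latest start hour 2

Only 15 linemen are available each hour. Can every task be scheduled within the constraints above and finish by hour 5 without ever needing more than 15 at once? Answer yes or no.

no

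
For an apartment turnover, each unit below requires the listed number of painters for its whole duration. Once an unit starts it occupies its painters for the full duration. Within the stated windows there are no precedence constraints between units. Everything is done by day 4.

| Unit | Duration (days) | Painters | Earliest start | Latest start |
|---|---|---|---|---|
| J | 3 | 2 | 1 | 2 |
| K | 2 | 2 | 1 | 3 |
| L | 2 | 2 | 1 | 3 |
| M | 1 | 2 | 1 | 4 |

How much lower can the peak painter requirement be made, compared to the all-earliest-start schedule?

4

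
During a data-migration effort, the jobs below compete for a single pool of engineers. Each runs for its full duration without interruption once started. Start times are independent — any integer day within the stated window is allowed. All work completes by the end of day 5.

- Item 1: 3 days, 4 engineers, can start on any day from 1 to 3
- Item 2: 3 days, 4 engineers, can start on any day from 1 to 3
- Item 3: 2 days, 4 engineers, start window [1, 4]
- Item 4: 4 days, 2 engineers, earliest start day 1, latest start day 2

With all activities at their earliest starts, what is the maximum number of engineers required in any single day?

Early-start schedule: Item 1@1, Item 2@1, Item 3@1, Item 4@1.
Load per day: day 1: 14, day 2: 14, day 3: 10, day 4: 2, day 5: 0.
Peak is 14.

14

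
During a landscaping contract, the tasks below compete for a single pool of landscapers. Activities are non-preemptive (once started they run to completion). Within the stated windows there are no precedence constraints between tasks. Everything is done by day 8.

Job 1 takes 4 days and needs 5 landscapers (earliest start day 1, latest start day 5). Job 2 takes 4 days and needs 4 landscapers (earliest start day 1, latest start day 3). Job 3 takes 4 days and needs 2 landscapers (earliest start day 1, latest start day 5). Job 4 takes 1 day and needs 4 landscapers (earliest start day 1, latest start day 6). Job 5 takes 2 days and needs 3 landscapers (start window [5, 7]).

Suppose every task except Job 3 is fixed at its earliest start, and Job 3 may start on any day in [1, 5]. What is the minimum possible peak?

13

Job 3@1: d1:15  d2:11  d3:11  d4:11  d5:3  d6:3  d7:0  d8:0 → peak 15
Job 3@2: d1:13  d2:11  d3:11  d4:11  d5:5  d6:3  d7:0  d8:0 → peak 13
Job 3@3: d1:13  d2:9  d3:11  d4:11  d5:5  d6:5  d7:0  d8:0 → peak 13
Job 3@4: d1:13  d2:9  d3:9  d4:11  d5:5  d6:5  d7:2  d8:0 → peak 13
Job 3@5: d1:13  d2:9  d3:9  d4:9  d5:5  d6:5  d7:2  d8:2 → peak 13
Best is Job 3@2, peak 13.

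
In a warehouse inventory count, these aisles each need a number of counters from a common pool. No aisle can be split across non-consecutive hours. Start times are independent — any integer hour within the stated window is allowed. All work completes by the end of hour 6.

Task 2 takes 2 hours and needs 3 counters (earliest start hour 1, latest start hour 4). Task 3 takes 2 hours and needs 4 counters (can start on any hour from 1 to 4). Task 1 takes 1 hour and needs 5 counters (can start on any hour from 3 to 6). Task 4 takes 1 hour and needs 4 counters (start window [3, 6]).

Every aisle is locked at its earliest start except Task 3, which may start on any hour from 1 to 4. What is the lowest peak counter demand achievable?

Task 3@1: h1:7  h2:7  h3:9  h4:0  h5:0  h6:0 → peak 9
Task 3@2: h1:3  h2:7  h3:13  h4:0  h5:0  h6:0 → peak 13
Task 3@3: h1:3  h2:3  h3:13  h4:4  h5:0  h6:0 → peak 13
Task 3@4: h1:3  h2:3  h3:9  h4:4  h5:4  h6:0 → peak 9
Best is Task 3@1, peak 9.

9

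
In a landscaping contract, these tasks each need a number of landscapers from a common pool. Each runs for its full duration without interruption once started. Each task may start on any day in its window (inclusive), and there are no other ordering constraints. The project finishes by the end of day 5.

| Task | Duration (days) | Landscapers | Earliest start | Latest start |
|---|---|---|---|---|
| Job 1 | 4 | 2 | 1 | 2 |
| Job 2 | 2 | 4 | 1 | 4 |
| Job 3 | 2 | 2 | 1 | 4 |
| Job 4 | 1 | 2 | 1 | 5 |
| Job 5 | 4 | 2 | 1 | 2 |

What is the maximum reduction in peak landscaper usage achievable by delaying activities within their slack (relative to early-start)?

Early-start peak: d1:12  d2:10  d3:4  d4:4  d5:0 ⇒ 12.
Leveled (Job 1@1, Job 2@1, Job 3@3, Job 4@1, Job 5@2): d1:8  d2:8  d3:6  d4:6  d5:2 ⇒ 8.
Reduction 12 − 8 = 4.

4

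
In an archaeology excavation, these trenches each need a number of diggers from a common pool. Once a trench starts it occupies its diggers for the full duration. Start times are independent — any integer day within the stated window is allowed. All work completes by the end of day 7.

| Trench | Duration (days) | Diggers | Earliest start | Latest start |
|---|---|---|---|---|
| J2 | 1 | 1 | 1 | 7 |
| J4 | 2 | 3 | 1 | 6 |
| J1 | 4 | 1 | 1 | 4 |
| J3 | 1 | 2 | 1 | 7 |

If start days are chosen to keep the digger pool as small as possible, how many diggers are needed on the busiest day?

3

Early-start (J2@1, J4@1, J1@1, J3@1) gives peak 7: d1:7  d2:4  d3:1  d4:1  d5:0  d6:0  d7:0.
Shift J4→2, J1→4.
Schedule J2@1, J4@2, J1@4, J3@1: d1:3  d2:3  d3:3  d4:1  d5:1  d6:1  d7:1 — peak 3.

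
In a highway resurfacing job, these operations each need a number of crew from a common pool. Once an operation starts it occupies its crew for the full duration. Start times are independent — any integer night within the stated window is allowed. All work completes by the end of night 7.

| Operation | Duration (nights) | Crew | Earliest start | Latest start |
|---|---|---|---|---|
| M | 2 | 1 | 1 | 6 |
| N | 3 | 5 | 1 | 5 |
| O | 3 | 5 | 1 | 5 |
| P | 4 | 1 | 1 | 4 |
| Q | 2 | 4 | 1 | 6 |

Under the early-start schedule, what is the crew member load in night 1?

16

At early start, night 1 has: M, N, O, P, Q.
Demand: 1 + 5 + 5 + 1 + 4 = 16.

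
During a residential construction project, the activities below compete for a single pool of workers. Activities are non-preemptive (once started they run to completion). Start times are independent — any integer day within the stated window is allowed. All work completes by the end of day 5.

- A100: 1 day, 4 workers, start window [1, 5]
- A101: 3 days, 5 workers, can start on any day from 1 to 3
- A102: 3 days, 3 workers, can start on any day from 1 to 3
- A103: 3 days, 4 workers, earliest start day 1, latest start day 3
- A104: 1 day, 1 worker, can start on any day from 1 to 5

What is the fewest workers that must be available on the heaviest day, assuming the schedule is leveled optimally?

12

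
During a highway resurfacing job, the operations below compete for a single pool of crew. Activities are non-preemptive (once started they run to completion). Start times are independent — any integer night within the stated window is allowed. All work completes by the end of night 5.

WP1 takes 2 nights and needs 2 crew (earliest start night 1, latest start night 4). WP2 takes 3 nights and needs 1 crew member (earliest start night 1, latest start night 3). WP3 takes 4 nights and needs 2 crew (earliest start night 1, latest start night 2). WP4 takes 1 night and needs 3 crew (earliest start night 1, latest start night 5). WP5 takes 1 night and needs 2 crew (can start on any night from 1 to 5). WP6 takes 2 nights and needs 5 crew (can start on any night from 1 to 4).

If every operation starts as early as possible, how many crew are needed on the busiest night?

15

Early-start schedule: WP1@1, WP2@1, WP3@1, WP4@1, WP5@1, WP6@1.
Load per night: night 1: 15, night 2: 10, night 3: 3, night 4: 2, night 5: 0.
Peak is 15.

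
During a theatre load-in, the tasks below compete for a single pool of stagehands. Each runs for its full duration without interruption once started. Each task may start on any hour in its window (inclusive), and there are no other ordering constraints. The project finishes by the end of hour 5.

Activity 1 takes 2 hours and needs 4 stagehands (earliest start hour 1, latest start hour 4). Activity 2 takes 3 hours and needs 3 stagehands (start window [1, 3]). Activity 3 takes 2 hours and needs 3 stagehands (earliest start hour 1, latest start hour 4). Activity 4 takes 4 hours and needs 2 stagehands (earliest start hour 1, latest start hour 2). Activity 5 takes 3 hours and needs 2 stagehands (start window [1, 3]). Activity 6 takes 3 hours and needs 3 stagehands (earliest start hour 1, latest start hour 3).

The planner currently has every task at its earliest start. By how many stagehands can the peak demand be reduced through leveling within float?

Early-start peak: h1:17  h2:17  h3:10  h4:2  h5:0 ⇒ 17.
Leveled (Activity 1@1, Activity 2@1, Activity 3@4, Activity 4@1, Activity 5@3, Activity 6@3): h1:9  h2:9  h3:10  h4:10  h5:8 ⇒ 10.
Reduction 17 − 10 = 7.

7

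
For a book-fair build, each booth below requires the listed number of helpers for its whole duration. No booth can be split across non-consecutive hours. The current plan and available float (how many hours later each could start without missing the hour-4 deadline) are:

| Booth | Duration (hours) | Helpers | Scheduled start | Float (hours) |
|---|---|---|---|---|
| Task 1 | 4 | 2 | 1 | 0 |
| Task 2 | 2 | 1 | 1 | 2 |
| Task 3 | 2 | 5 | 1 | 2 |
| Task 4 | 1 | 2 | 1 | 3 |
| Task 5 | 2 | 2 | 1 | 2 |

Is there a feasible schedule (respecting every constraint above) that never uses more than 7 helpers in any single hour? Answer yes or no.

Schedule Task 1@1, Task 2@1, Task 3@3, Task 4@1, Task 5@1: h1:7  h2:5  h3:7  h4:7 — peak 7 ≤ 7.

yes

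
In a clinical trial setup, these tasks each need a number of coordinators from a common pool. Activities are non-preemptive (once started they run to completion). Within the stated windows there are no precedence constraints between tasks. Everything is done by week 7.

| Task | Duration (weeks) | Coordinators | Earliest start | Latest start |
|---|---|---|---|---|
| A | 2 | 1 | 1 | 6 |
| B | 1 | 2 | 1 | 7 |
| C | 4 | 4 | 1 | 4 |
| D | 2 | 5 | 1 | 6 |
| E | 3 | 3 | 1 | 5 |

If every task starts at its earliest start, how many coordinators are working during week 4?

4

At early start, week 4 has: C.
Demand: 4 = 4.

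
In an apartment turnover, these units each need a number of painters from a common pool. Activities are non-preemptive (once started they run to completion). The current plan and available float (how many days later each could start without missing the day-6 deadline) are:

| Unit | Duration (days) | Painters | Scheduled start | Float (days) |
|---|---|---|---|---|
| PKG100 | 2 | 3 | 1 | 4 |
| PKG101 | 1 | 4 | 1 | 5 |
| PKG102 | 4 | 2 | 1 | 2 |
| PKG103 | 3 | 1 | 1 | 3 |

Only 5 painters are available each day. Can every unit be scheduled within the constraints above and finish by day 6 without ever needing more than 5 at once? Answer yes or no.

Schedule PKG100@1, PKG101@5, PKG102@1, PKG103@3: d1:5  d2:5  d3:3  d4:3  d5:5  d6:0 — peak 5 ≤ 5.

yes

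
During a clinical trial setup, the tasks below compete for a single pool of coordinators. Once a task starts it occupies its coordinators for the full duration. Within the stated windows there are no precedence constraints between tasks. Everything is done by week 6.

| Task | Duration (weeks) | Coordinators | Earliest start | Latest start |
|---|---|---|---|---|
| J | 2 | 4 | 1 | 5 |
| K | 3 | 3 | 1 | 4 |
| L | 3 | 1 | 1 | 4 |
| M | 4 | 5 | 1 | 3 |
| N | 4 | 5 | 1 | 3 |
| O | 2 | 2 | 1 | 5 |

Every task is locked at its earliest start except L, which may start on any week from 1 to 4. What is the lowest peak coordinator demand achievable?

L@1: w1:20  w2:20  w3:14  w4:10  w5:0  w6:0 → peak 20
L@2: w1:19  w2:20  w3:14  w4:11  w5:0  w6:0 → peak 20
L@3: w1:19  w2:19  w3:14  w4:11  w5:1  w6:0 → peak 19
L@4: w1:19  w2:19  w3:13  w4:11  w5:1  w6:1 → peak 19
Best is L@3, peak 19.

19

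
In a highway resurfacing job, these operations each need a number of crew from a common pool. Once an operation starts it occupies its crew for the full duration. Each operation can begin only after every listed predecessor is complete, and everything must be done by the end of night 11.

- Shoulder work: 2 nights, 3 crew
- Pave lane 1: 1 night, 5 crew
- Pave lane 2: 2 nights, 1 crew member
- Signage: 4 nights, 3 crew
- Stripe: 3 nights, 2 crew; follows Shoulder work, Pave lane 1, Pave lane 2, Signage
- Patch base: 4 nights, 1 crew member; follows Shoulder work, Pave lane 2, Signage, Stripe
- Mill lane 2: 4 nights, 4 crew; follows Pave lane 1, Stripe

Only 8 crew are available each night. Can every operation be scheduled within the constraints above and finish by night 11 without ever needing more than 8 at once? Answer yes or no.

yes

Schedule Shoulder work@1, Pave lane 1@3, Pave lane 2@1, Signage@1, Stripe@5, Patch base@8, Mill lane 2@8: n1:7  n2:7  n3:8  n4:3  n5:2  n6:2  n7:2  n8:5  n9:5  n10:5  n11:5 — peak 8 ≤ 8.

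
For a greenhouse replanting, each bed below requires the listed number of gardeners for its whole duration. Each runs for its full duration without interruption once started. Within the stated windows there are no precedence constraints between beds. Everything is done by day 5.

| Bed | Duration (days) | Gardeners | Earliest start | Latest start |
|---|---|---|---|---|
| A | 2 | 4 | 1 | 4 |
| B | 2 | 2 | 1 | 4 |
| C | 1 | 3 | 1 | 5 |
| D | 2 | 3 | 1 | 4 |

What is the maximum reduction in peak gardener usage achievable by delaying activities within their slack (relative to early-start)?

7

Early-start peak: d1:12  d2:9  d3:0  d4:0  d5:0 ⇒ 12.
Leveled (A@1, B@3, C@3, D@4): d1:4  d2:4  d3:5  d4:5  d5:3 ⇒ 5.
Reduction 12 − 5 = 7.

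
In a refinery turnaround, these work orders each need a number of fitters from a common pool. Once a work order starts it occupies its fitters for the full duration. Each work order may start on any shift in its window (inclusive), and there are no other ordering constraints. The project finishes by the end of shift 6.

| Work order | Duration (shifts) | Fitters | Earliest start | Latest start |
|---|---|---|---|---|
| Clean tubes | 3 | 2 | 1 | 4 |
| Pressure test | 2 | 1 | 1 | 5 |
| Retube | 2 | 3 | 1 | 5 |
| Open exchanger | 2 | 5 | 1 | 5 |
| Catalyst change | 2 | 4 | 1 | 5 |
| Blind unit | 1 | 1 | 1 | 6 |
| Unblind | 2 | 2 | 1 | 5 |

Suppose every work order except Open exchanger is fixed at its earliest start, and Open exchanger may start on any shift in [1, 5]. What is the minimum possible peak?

Open exchanger@1: s1:18  s2:17  s3:2  s4:0  s5:0  s6:0 → peak 18
Open exchanger@2: s1:13  s2:17  s3:7  s4:0  s5:0  s6:0 → peak 17
Open exchanger@3: s1:13  s2:12  s3:7  s4:5  s5:0  s6:0 → peak 13
Open exchanger@4: s1:13  s2:12  s3:2  s4:5  s5:5  s6:0 → peak 13
Open exchanger@5: s1:13  s2:12  s3:2  s4:0  s5:5  s6:5 → peak 13
Best is Open exchanger@3, peak 13.

13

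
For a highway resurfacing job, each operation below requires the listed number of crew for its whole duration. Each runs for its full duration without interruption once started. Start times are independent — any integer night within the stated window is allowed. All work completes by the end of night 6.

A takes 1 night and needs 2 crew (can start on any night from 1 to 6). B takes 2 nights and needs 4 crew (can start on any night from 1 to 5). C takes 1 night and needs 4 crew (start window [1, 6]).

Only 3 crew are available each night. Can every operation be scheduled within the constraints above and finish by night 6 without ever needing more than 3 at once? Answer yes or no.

no

The minimum achievable peak is 4; 3 < 4, so no feasible schedule stays within the cap.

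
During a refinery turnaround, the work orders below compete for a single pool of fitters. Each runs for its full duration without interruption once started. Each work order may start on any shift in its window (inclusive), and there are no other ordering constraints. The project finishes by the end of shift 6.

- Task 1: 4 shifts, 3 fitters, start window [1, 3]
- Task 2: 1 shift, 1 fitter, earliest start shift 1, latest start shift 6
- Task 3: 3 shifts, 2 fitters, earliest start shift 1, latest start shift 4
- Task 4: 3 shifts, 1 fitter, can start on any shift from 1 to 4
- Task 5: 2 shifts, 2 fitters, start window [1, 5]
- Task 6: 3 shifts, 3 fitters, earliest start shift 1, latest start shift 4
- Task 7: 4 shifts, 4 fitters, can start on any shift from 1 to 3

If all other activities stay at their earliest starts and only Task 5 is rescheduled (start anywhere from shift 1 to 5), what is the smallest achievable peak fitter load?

Task 5@1: s1:16  s2:15  s3:13  s4:7  s5:0  s6:0 → peak 16
Task 5@2: s1:14  s2:15  s3:15  s4:7  s5:0  s6:0 → peak 15
Task 5@3: s1:14  s2:13  s3:15  s4:9  s5:0  s6:0 → peak 15
Task 5@4: s1:14  s2:13  s3:13  s4:9  s5:2  s6:0 → peak 14
Task 5@5: s1:14  s2:13  s3:13  s4:7  s5:2  s6:2 → peak 14
Best is Task 5@4, peak 14.

14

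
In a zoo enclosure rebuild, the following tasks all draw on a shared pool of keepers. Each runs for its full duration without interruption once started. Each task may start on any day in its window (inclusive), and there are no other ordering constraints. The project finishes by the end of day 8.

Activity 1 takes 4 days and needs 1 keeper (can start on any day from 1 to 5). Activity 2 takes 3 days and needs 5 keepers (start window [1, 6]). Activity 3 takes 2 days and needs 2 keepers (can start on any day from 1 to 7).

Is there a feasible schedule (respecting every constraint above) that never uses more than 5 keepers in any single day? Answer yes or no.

yes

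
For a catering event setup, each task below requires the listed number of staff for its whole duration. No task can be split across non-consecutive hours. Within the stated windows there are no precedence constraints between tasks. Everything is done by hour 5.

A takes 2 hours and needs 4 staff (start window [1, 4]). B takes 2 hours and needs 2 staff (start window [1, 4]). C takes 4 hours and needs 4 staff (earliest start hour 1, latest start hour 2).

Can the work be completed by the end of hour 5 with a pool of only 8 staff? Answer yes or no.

yes

Schedule A@1, B@3, C@1: h1:8  h2:8  h3:6  h4:6  h5:0 — peak 8 ≤ 8.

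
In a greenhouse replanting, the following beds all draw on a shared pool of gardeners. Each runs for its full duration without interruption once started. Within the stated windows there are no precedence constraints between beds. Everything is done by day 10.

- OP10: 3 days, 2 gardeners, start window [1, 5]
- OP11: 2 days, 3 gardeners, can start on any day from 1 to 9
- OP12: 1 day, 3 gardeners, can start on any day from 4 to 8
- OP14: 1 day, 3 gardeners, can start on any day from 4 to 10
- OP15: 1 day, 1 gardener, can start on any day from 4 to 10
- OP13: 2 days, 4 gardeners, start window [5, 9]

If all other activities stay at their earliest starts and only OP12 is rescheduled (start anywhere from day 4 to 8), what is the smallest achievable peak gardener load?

5

OP12@4: d1:5  d2:5  d3:2  d4:7  d5:4  d6:4  d7:0  d8:0  d9:0  d10:0 → peak 7
OP12@5: d1:5  d2:5  d3:2  d4:4  d5:7  d6:4  d7:0  d8:0  d9:0  d10:0 → peak 7
OP12@6: d1:5  d2:5  d3:2  d4:4  d5:4  d6:7  d7:0  d8:0  d9:0  d10:0 → peak 7
OP12@7: d1:5  d2:5  d3:2  d4:4  d5:4  d6:4  d7:3  d8:0  d9:0  d10:0 → peak 5
OP12@8: d1:5  d2:5  d3:2  d4:4  d5:4  d6:4  d7:0  d8:3  d9:0  d10:0 → peak 5
Best is OP12@7, peak 5.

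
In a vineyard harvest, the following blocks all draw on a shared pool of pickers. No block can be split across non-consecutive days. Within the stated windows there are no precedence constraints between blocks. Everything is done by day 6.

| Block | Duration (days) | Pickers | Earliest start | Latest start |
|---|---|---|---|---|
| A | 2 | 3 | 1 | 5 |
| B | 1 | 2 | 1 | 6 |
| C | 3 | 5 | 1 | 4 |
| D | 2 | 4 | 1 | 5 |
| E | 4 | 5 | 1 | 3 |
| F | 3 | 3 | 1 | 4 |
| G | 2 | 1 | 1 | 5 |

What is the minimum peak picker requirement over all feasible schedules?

11

Early-start (A@1, B@1, C@1, D@1, E@1, F@1, G@1) gives peak 23: d1:23  d2:21  d3:13  d4:5  d5:0  d6:0.
Shift B→3, C→4, E→3.
Schedule A@1, B@3, C@4, D@1, E@3, F@1, G@1: d1:11  d2:11  d3:10  d4:10  d5:10  d6:10 — peak 11.
Total picker-days = 62 over 6 days ⇒ peak ≥ ⌈62/6⌉ = 11, so 11 is optimal.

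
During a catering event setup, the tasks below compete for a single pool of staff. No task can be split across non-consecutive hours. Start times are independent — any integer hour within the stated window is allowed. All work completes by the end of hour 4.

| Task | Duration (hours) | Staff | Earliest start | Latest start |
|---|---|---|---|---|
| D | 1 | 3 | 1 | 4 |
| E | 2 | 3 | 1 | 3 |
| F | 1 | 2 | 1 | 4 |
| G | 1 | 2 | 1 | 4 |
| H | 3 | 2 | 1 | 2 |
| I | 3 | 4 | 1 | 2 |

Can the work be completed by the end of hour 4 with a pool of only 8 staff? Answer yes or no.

The minimum achievable peak is 9; 8 < 9, so no feasible schedule stays within the cap.

no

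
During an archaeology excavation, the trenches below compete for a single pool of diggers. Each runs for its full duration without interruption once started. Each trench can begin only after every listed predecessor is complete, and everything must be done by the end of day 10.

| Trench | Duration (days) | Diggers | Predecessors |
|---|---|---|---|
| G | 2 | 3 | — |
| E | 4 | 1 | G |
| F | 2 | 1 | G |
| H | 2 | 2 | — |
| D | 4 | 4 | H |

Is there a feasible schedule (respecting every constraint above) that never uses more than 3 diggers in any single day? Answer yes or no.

Total digger-days = 32; over 10 days the average is 32/10 > 3, so some day must exceed 3.

no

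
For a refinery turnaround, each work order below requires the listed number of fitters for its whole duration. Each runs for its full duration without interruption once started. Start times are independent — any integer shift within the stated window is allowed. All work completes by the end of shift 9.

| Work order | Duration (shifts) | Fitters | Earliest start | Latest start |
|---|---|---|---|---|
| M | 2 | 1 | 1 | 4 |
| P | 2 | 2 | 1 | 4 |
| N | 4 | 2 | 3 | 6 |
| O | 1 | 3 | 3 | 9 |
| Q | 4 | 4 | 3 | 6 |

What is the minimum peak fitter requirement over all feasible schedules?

6

Early-start (M@1, P@1, N@3, O@3, Q@3) gives peak 9: s1:3  s2:3  s3:9  s4:6  s5:6  s6:6  s7:0  s8:0  s9:0.
Shift Q→4.
Schedule M@1, P@1, N@3, O@3, Q@4: s1:3  s2:3  s3:5  s4:6  s5:6  s6:6  s7:4  s8:0  s9:0 — peak 6.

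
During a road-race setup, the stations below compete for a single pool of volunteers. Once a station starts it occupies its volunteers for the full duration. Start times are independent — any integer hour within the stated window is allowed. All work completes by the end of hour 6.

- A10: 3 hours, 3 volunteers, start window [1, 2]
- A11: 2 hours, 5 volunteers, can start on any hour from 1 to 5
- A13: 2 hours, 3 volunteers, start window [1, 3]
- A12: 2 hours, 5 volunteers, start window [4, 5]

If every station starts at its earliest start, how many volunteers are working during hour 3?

At early start, hour 3 has: A10.
Demand: 3 = 3.

3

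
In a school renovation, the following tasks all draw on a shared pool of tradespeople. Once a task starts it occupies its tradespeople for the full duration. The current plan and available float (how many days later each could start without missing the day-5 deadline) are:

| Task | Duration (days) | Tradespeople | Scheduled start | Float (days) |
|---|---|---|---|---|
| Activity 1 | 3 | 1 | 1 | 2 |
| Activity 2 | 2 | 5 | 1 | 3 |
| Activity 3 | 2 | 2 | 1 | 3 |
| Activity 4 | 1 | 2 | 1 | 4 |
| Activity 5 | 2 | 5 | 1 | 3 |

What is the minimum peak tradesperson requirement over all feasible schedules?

7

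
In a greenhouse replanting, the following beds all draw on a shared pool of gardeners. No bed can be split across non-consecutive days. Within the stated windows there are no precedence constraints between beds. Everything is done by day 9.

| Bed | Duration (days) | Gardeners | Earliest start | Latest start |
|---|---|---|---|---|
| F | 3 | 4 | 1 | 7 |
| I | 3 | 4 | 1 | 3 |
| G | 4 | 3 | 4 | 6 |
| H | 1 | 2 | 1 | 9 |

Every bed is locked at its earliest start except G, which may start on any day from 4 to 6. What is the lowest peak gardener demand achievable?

G@4: d1:10  d2:8  d3:8  d4:3  d5:3  d6:3  d7:3  d8:0  d9:0 → peak 10
G@5: d1:10  d2:8  d3:8  d4:0  d5:3  d6:3  d7:3  d8:3  d9:0 → peak 10
G@6: d1:10  d2:8  d3:8  d4:0  d5:0  d6:3  d7:3  d8:3  d9:3 → peak 10
Best is G@4, peak 10.

10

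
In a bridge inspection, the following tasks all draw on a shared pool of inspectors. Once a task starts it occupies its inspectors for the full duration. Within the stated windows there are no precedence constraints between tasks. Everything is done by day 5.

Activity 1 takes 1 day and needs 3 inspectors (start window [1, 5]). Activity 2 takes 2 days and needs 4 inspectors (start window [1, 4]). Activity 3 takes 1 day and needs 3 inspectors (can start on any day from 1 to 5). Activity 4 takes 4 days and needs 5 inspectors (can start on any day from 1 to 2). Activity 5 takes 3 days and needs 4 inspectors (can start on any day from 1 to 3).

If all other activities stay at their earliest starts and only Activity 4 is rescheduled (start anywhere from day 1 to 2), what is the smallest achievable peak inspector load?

14

Activity 4@1: d1:19  d2:13  d3:9  d4:5  d5:0 → peak 19
Activity 4@2: d1:14  d2:13  d3:9  d4:5  d5:5 → peak 14
Best is Activity 4@2, peak 14.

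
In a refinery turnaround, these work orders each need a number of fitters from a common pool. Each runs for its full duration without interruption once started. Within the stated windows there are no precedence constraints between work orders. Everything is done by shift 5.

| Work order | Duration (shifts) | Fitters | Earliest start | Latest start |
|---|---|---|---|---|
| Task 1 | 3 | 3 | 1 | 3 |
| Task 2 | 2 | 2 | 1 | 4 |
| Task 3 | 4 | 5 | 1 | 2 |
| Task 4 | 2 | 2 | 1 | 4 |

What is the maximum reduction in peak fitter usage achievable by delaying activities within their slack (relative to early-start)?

3

Early-start peak: s1:12  s2:12  s3:8  s4:5  s5:0 ⇒ 12.
Leveled (Task 1@1, Task 2@4, Task 3@1, Task 4@4): s1:8  s2:8  s3:8  s4:9  s5:4 ⇒ 9.
Reduction 12 − 9 = 3.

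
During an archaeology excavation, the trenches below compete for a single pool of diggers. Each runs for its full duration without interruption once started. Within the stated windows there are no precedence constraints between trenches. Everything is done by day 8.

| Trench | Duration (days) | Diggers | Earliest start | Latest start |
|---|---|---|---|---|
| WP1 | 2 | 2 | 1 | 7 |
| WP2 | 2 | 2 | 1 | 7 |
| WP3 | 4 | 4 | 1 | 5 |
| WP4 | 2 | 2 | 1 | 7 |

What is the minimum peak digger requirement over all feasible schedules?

4

Early-start (WP1@1, WP2@1, WP3@1, WP4@1) gives peak 10: d1:10  d2:10  d3:4  d4:4  d5:0  d6:0  d7:0  d8:0.
Shift WP3→3, WP4→7.
Schedule WP1@1, WP2@1, WP3@3, WP4@7: d1:4  d2:4  d3:4  d4:4  d5:4  d6:4  d7:2  d8:2 — peak 4.
Total digger-days = 28 over 8 days ⇒ peak ≥ ⌈28/8⌉ = 4, so 4 is optimal.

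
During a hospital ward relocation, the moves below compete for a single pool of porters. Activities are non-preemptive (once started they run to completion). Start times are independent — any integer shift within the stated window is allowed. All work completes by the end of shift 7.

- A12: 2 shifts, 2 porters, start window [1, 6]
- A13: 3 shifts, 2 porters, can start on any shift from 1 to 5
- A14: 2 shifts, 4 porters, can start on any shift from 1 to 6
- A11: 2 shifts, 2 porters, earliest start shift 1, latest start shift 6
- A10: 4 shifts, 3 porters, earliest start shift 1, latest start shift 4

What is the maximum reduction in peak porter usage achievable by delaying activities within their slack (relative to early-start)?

7

Early-start peak: s1:13  s2:13  s3:5  s4:3  s5:0  s6:0  s7:0 ⇒ 13.
Leveled (A12@1, A13@3, A14@1, A11@6, A10@3): s1:6  s2:6  s3:5  s4:5  s5:5  s6:5  s7:2 ⇒ 6.
Reduction 13 − 6 = 7.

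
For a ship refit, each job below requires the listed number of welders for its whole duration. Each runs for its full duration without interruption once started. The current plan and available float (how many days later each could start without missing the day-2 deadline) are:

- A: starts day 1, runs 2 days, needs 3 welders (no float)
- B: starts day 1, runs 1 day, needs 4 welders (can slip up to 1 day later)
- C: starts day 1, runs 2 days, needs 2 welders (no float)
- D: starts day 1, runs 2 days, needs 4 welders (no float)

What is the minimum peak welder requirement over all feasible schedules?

Schedule A@1, B@1, C@1, D@1: d1:13  d2:9 — peak 13.
No arrangement of the 2 feasible schedules does better.

13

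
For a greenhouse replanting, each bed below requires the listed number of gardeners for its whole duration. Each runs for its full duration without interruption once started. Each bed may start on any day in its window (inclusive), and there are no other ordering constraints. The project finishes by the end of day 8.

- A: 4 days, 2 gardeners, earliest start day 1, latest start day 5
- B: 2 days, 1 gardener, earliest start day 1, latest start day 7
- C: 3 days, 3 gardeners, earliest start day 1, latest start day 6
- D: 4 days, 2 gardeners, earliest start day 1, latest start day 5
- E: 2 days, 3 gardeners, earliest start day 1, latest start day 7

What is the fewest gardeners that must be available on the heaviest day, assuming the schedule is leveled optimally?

Early-start (A@1, B@1, C@1, D@1, E@1) gives peak 11: d1:11  d2:11  d3:7  d4:4  d5:0  d6:0  d7:0  d8:0.
Shift C→3, D→5, E→6.
Schedule A@1, B@1, C@3, D@5, E@6: d1:3  d2:3  d3:5  d4:5  d5:5  d6:5  d7:5  d8:2 — peak 5.
Total gardener-days = 33 over 8 days ⇒ peak ≥ ⌈33/8⌉ = 5, so 5 is optimal.

5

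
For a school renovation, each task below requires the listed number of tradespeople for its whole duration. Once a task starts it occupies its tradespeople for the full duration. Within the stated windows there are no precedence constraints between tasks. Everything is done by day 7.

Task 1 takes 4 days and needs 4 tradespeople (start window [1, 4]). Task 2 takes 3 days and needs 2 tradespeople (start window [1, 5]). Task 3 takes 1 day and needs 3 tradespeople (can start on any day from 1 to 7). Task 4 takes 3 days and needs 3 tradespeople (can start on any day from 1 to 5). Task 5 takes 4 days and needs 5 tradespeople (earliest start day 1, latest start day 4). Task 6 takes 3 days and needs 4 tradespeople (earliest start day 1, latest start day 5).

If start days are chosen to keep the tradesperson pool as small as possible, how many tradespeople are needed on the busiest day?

Early-start (Task 1@1, Task 2@1, Task 3@1, Task 4@1, Task 5@1, Task 6@1) gives peak 21: d1:21  d2:18  d3:18  d4:9  d5:0  d6:0  d7:0.
Shift Task 3→5, Task 4→5, Task 6→5.
Schedule Task 1@1, Task 2@1, Task 3@5, Task 4@5, Task 5@1, Task 6@5: d1:11  d2:11  d3:11  d4:9  d5:10  d6:7  d7:7 — peak 11.

11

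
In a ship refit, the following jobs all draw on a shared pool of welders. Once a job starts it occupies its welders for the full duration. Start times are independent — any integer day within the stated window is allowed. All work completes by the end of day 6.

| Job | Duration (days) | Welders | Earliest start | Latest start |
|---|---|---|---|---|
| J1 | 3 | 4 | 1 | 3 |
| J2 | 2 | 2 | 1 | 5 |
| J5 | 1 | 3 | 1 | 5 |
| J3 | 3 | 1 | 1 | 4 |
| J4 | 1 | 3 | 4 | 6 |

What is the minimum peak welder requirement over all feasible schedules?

Early-start (J1@1, J2@1, J5@1, J3@1, J4@4) gives peak 10: d1:10  d2:7  d3:5  d4:3  d5:0  d6:0.
Shift J2→4, J5→4, J4→5.
Schedule J1@1, J2@4, J5@4, J3@1, J4@5: d1:5  d2:5  d3:5  d4:5  d5:5  d6:0 — peak 5.
Total welder-days = 25 over 6 days ⇒ peak ≥ ⌈25/6⌉ = 5, so 5 is optimal.

5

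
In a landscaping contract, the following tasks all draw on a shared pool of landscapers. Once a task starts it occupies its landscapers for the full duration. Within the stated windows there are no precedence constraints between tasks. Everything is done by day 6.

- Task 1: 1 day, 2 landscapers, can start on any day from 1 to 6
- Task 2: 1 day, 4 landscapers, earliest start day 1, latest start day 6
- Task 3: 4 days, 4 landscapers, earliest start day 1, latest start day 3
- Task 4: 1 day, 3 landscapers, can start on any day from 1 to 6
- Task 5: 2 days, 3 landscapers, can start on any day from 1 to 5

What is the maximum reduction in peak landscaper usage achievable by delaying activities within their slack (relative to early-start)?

Early-start peak: d1:16  d2:7  d3:4  d4:4  d5:0  d6:0 ⇒ 16.
Leveled (Task 1@1, Task 2@1, Task 3@2, Task 4@2, Task 5@3): d1:6  d2:7  d3:7  d4:7  d5:4  d6:0 ⇒ 7.
Reduction 16 − 7 = 9.

9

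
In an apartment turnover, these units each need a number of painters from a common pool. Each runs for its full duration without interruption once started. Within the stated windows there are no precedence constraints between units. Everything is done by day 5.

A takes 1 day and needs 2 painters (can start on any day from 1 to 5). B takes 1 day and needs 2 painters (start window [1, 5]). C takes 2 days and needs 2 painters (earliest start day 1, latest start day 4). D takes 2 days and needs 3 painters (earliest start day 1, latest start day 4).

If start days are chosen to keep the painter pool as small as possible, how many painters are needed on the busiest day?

Early-start (A@1, B@1, C@1, D@1) gives peak 9: d1:9  d2:5  d3:0  d4:0  d5:0.
Shift C→2, D→4.
Schedule A@1, B@1, C@2, D@4: d1:4  d2:2  d3:2  d4:3  d5:3 — peak 4.

4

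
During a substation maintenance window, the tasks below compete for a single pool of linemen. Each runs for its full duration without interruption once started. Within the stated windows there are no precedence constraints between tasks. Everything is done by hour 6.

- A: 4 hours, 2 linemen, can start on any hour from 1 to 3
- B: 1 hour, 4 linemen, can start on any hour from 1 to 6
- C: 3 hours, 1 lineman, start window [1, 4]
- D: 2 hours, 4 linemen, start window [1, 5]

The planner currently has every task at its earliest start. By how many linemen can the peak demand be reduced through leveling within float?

5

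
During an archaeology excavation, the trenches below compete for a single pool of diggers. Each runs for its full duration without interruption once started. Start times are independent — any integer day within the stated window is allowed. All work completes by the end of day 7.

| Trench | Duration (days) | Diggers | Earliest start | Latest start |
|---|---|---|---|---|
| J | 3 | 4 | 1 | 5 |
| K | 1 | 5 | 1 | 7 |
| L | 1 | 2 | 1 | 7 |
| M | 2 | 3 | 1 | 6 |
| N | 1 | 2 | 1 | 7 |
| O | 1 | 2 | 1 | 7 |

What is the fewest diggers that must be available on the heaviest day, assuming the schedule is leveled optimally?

5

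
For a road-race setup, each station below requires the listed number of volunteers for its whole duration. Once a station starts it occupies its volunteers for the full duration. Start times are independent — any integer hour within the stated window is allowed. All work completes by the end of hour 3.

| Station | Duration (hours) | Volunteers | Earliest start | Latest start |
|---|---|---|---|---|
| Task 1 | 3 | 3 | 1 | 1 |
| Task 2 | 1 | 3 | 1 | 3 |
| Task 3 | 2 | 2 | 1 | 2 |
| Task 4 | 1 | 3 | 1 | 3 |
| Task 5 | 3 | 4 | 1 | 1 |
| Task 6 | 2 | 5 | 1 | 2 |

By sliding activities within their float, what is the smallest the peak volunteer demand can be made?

14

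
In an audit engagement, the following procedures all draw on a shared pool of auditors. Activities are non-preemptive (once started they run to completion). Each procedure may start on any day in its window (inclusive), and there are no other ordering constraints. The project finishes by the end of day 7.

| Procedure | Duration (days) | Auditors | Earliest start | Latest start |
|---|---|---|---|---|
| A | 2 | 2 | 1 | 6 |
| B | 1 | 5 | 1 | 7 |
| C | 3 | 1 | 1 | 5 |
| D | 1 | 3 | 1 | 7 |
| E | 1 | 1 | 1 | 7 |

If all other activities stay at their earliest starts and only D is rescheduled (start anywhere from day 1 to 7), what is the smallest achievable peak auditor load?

D@1: d1:12  d2:3  d3:1  d4:0  d5:0  d6:0  d7:0 → peak 12
D@2: d1:9  d2:6  d3:1  d4:0  d5:0  d6:0  d7:0 → peak 9
D@3: d1:9  d2:3  d3:4  d4:0  d5:0  d6:0  d7:0 → peak 9
D@4: d1:9  d2:3  d3:1  d4:3  d5:0  d6:0  d7:0 → peak 9
D@5: d1:9  d2:3  d3:1  d4:0  d5:3  d6:0  d7:0 → peak 9
D@6: d1:9  d2:3  d3:1  d4:0  d5:0  d6:3  d7:0 → peak 9
D@7: d1:9  d2:3  d3:1  d4:0  d5:0  d6:0  d7:3 → peak 9
Best is D@2, peak 9.

9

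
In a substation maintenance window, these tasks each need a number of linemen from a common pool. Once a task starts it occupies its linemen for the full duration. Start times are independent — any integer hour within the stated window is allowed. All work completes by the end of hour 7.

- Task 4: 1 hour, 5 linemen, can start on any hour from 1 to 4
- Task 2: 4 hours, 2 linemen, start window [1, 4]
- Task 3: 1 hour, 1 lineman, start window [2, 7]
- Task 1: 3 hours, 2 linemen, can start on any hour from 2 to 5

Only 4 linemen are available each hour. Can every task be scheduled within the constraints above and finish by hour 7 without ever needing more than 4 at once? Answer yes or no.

The minimum achievable peak is 5; 4 < 5, so no feasible schedule stays within the cap.

no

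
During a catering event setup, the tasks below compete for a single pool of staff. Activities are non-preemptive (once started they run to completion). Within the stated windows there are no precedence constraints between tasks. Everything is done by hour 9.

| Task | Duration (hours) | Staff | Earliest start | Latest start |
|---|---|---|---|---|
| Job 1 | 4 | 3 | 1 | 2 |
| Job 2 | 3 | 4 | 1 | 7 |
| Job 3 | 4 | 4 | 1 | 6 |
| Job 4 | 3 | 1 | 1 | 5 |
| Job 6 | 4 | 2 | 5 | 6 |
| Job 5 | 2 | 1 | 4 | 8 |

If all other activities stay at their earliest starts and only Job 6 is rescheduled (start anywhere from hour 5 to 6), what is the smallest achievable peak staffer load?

Job 6@5: h1:12  h2:12  h3:12  h4:8  h5:3  h6:2  h7:2  h8:2  h9:0 → peak 12
Job 6@6: h1:12  h2:12  h3:12  h4:8  h5:1  h6:2  h7:2  h8:2  h9:2 → peak 12
Best is Job 6@5, peak 12.

12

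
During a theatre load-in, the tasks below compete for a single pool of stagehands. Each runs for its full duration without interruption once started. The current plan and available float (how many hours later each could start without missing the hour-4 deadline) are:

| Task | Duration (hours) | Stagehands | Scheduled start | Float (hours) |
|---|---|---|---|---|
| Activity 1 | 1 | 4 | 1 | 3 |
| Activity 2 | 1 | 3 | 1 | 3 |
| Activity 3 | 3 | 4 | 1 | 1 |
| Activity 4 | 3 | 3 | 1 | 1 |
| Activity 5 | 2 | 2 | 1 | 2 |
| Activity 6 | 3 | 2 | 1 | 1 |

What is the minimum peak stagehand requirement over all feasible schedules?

Early-start (Activity 1@1, Activity 2@1, Activity 3@1, Activity 4@1, Activity 5@1, Activity 6@1) gives peak 18: h1:18  h2:11  h3:9  h4:0.
Shift Activity 4→2, Activity 5→2, Activity 6→2.
Schedule Activity 1@1, Activity 2@1, Activity 3@1, Activity 4@2, Activity 5@2, Activity 6@2: h1:11  h2:11  h3:11  h4:5 — peak 11.

11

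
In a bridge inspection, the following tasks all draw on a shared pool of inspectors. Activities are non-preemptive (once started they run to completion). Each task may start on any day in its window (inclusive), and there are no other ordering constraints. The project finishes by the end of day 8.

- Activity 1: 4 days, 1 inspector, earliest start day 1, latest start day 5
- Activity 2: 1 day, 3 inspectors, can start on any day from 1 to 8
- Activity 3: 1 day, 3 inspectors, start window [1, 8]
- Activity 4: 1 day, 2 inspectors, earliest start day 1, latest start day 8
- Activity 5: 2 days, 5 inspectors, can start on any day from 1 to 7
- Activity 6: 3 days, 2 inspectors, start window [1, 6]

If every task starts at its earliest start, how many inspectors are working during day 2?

8

At early start, day 2 has: Activity 1, Activity 5, Activity 6.
Demand: 1 + 5 + 2 = 8.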